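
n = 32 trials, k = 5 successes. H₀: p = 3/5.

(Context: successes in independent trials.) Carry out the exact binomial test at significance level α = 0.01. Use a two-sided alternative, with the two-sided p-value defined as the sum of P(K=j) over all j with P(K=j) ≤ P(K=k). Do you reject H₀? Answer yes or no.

Exact binomial: n=32, k=5, p₀=3/5=0.6000
P(X=j) = C(n,j)·p₀^j·(1−p₀)^(n−j); p = Σ P(X=j) over j with P(X=j) ≤ P(X=5)
p-value (two-sided) = 0.00000
At α=0.01: p < α → reject H₀

reject H₀: yes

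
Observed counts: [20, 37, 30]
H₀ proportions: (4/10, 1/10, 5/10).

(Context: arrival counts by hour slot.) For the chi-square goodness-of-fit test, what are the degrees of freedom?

degrees of freedom = 2

df = k − 1 = 3 − 1 = 2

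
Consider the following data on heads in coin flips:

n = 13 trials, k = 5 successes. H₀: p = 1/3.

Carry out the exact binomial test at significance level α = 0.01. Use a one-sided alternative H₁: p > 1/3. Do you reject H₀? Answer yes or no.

reject H₀: no

Exact binomial: n=13, k=5, p₀=1/3=0.3333
P(X≥5) from Σ C(n,i)·p₀^i·(1−p₀)^(n−i)
p-value (one-sided, H₁ greater) = 0.44796
At α=0.01: p ≥ α → fail to reject H₀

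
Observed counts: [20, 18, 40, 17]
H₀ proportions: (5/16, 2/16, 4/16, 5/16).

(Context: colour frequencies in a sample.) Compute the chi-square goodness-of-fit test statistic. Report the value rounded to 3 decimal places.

test statistic = 22.861

n = 95; E_i = n·p_i = [29.69, 11.88, 23.75, 29.69]
χ² = (20−29.69)²/29.69 + (18−11.88)²/11.88 + (40−23.75)²/23.75 + (17−29.69)²/29.69 = 22.8611
df = 3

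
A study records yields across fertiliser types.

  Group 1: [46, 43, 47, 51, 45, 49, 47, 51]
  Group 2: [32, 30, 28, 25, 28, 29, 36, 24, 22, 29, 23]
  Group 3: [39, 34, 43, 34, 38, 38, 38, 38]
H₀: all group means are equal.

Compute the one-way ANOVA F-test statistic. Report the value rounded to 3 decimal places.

Group means [47.38, 27.82, 37.75], grand mean 36.556
SSB = Σnᵢ(x̄ᵢ−x̄)² = 1787.655; SSW = ΣΣ(x−x̄ᵢ)² = 285.011
MSB = 1787.655/2 = 893.8277; MSW = 285.011/24 = 11.8755
F = MSB/MSW = 75.2667
df = (2, 24)

test statistic = 75.267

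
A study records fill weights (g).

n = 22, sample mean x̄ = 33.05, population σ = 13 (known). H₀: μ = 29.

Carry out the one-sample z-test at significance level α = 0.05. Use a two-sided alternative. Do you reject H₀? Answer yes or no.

SE = σ/√n = 13/√22 = 2.7716
z = (x̄−μ₀)/SE = (33.05−29)/2.7716 = 1.4612
p-value (two-sided) = 0.14395
At α=0.05: p ≥ α → fail to reject H₀

reject H₀: no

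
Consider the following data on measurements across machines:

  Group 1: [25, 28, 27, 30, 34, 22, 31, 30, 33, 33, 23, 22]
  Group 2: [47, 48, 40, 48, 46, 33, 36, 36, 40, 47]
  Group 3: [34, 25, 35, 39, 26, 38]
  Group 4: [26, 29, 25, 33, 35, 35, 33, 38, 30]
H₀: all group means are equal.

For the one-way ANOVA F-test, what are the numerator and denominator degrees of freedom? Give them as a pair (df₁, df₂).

k = 4 groups, N = 37 total
df = (k−1, N−k) = (4−1, 37−4) = (3, 33)

degrees of freedom = [3, 33]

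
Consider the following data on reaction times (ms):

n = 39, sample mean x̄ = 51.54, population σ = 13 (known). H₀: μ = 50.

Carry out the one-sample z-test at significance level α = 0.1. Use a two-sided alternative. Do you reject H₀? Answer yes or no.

SE = σ/√n = 13/√39 = 2.0817
z = (x̄−μ₀)/SE = (51.54−50)/2.0817 = 0.7398
p-value (two-sided) = 0.45943
At α=0.1: p ≥ α → fail to reject H₀

reject H₀: no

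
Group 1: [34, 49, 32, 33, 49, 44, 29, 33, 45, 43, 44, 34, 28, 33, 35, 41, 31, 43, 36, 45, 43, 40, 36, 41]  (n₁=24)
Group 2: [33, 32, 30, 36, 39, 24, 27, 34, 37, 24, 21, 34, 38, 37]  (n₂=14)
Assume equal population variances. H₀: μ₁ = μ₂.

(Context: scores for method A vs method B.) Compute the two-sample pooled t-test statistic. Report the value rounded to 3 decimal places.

x̄₁=38.375, s₁=6.240, n₁=24
x̄₂=31.857, s₂=5.803, n₂=14
s_p² = [23·6.240² + 13·5.803²]/36 = 37.0372
SE = √(s_p²·(1/24+1/14)) = 2.0466
t = (38.375−31.857)/2.0466 = 3.1847
df = 36

test statistic = 3.185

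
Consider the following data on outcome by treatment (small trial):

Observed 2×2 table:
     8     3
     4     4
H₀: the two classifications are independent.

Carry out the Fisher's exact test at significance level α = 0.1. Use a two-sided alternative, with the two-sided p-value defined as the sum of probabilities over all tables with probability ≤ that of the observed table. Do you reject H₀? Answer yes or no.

Margins: r₁=11, r₂=8, c₁=12, c₂=7, n=19
p_obs = C(11,8)·C(8,4)/C(19,12); sum pmf over tables with pmf ≤ p_obs
p-value (two-sided) = 0.37652
At α=0.1: p ≥ α → fail to reject H₀

reject H₀: no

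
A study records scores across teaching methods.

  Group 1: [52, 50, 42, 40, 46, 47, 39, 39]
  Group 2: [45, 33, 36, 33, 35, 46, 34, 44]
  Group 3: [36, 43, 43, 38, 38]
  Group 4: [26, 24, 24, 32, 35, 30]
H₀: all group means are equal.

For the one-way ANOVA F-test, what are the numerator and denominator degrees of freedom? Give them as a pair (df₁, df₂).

degrees of freedom = [3, 23]

k = 4 groups, N = 27 total
df = (k−1, N−k) = (4−1, 27−4) = (3, 23)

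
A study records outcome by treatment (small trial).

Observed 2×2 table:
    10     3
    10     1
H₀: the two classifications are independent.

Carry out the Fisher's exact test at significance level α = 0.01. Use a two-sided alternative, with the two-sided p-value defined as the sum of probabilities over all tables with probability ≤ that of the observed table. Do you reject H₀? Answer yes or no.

reject H₀: no

Margins: r₁=13, r₂=11, c₁=20, c₂=4, n=24
p_obs = C(13,10)·C(11,10)/C(24,20); sum pmf over tables with pmf ≤ p_obs
p-value (two-sided) = 0.59627
At α=0.01: p ≥ α → fail to reject H₀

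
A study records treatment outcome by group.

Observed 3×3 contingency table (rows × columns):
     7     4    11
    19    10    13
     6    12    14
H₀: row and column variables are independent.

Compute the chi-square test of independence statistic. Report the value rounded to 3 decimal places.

Row totals [22, 42, 32], col totals [32, 26, 38], n=96
χ² = (7−7.33)²/7.33 + (4−5.96)²/5.96 + (11−8.71)²/8.71 + (19−14.00)²/14.00 + (10−11.38)²/11.38 + (13−16.62)²/16.62 + (6−10.67)²/10.67 + (12−8.67)²/8.67 + (14−12.67)²/12.67 = 7.4683
df = 4

test statistic = 7.468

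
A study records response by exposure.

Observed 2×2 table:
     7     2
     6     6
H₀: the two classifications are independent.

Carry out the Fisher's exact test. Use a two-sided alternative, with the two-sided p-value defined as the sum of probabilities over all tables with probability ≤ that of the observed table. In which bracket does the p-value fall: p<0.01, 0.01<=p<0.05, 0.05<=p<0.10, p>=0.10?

p-value bracket: p>=0.10

Margins: r₁=9, r₂=12, c₁=13, c₂=8, n=21
p_obs = C(9,7)·C(12,6)/C(21,13); sum pmf over tables with pmf ≤ p_obs
p-value (two-sided) = 0.36656
→ bracket: p>=0.10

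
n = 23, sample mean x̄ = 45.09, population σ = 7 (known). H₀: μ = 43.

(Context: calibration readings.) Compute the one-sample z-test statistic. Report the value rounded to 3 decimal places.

SE = σ/√n = 7/√23 = 1.4596
z = (x̄−μ₀)/SE = (45.09−43)/1.4596 = 1.4319

test statistic = 1.432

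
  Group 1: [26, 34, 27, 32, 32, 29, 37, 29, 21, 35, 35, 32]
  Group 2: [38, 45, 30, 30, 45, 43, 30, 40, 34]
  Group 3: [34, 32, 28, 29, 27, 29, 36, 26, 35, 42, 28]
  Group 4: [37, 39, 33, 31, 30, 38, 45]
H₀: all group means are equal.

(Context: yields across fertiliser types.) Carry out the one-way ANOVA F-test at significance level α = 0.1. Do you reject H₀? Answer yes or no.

Group means [30.75, 37.22, 31.45, 36.14], grand mean 33.410
SSB = Σnᵢ(x̄ᵢ−x̄)² = 310.046; SSW = ΣΣ(x−x̄ᵢ)² = 959.390
MSB = 310.046/3 = 103.3486; MSW = 959.390/35 = 27.4111
F = MSB/MSW = 3.7703
df = (3, 35)
p-value (upper-tail) = 0.01912
At α=0.1: p < α → reject H₀

reject H₀: yes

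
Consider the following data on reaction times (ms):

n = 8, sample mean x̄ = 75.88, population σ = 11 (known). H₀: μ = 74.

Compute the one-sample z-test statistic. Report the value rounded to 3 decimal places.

SE = σ/√n = 11/√8 = 3.8891
z = (x̄−μ₀)/SE = (75.88−74)/3.8891 = 0.4834

test statistic = 0.483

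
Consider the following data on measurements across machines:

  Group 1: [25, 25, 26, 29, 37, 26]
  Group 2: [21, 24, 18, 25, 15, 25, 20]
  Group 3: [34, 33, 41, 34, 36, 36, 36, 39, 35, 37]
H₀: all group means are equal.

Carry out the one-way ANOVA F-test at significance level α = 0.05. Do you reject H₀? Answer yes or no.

reject H₀: yes

Group means [28.00, 21.14, 36.10], grand mean 29.435
SSB = Σnᵢ(x̄ᵢ−x̄)² = 937.895; SSW = ΣΣ(x−x̄ᵢ)² = 247.757
MSB = 937.895/2 = 468.9475; MSW = 247.757/20 = 12.3879
F = MSB/MSW = 37.8554
df = (2, 20)
p-value (upper-tail) = 0.00000
At α=0.05: p < α → reject H₀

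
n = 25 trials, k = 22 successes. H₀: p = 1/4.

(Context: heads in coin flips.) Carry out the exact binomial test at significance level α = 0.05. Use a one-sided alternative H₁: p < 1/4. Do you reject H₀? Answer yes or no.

Exact binomial: n=25, k=22, p₀=1/4=0.2500
P(X≤22) from Σ C(n,i)·p₀^i·(1−p₀)^(n−i)
p-value (one-sided, H₁ less) = 1.00000
At α=0.05: p ≥ α → fail to reject H₀

reject H₀: no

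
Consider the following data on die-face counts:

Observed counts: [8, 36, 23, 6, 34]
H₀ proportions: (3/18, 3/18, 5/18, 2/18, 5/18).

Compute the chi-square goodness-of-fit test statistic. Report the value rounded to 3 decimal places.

test statistic = 28.981

n = 107; E_i = n·p_i = [17.83, 17.83, 29.72, 11.89, 29.72]
χ² = (8−17.83)²/17.83 + (36−17.83)²/17.83 + (23−29.72)²/29.72 + (6−11.89)²/11.89 + (34−29.72)²/29.72 = 28.9813
df = 4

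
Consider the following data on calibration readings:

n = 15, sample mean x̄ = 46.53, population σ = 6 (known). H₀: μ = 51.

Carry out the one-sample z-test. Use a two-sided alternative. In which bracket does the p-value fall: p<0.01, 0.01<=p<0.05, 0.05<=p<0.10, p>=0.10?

p-value bracket: p<0.01

SE = σ/√n = 6/√15 = 1.5492
z = (x̄−μ₀)/SE = (46.53−51)/1.5492 = -2.8854
p-value (two-sided) = 0.00391
→ bracket: p<0.01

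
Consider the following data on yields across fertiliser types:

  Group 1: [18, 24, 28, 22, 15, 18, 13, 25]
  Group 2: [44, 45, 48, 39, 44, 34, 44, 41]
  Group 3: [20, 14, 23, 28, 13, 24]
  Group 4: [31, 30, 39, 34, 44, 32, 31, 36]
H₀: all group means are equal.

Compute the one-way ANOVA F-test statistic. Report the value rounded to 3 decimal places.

test statistic = 35.592

Group means [20.38, 42.38, 20.33, 34.62], grand mean 30.033
SSB = Σnᵢ(x̄ᵢ−x̄)² = 2698.008; SSW = ΣΣ(x−x̄ᵢ)² = 656.958
MSB = 2698.008/3 = 899.3361; MSW = 656.958/26 = 25.2676
F = MSB/MSW = 35.5924
df = (3, 26)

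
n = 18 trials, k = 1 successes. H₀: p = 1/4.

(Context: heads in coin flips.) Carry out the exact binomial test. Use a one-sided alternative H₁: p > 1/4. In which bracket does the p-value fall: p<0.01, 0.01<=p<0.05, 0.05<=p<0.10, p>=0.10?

Exact binomial: n=18, k=1, p₀=1/4=0.2500
P(X≥1) from Σ C(n,i)·p₀^i·(1−p₀)^(n−i)
p-value (one-sided, H₁ greater) = 0.99436
→ bracket: p>=0.10

p-value bracket: p>=0.10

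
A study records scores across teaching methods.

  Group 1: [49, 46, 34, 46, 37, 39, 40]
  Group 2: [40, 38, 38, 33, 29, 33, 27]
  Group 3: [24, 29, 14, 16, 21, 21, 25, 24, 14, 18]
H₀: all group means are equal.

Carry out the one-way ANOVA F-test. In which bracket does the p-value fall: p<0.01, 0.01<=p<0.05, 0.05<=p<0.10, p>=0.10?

Group means [41.57, 34.00, 20.60], grand mean 30.625
SSB = Σnᵢ(x̄ᵢ−x̄)² = 1923.511; SSW = ΣΣ(x−x̄ᵢ)² = 554.114
MSB = 1923.511/2 = 961.7554; MSW = 554.114/21 = 26.3864
F = MSB/MSW = 36.4489
df = (2, 21)
p-value (upper-tail) = 0.00000
→ bracket: p<0.01

p-value bracket: p<0.01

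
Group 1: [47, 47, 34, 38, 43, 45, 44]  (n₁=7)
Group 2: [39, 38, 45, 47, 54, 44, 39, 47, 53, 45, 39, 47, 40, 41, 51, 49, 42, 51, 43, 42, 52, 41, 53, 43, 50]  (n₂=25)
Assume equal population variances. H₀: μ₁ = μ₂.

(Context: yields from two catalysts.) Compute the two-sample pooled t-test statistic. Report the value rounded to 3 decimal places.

test statistic = -1.313

x̄₁=42.571, s₁=4.860, n₁=7
x̄₂=45.400, s₂=5.083, n₂=25
s_p² = [6·4.860² + 24·5.083²]/30 = 25.3905
SE = √(s_p²·(1/7+1/25)) = 2.1547
t = (42.571−45.400)/2.1547 = -1.3127
df = 30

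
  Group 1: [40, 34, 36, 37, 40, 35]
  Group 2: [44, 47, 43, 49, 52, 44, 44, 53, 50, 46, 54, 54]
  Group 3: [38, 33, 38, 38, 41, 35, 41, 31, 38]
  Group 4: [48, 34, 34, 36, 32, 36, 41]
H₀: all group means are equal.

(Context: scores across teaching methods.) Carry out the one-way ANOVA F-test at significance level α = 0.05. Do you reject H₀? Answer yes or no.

reject H₀: yes

Group means [37.00, 48.33, 37.00, 37.29], grand mean 41.059
SSB = Σnᵢ(x̄ᵢ−x̄)² = 981.787; SSW = ΣΣ(x−x̄ᵢ)² = 500.095
MSB = 981.787/3 = 327.2624; MSW = 500.095/30 = 16.6698
F = MSB/MSW = 19.6320
df = (3, 30)
p-value (upper-tail) = 0.00000
At α=0.05: p < α → reject H₀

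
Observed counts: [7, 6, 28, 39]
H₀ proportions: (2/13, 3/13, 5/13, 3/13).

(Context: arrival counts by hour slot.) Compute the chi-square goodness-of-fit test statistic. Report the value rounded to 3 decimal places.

test statistic = 33.799

n = 80; E_i = n·p_i = [12.31, 18.46, 30.77, 18.46]
χ² = (7−12.31)²/12.31 + (6−18.46)²/18.46 + (28−30.77)²/30.77 + (39−18.46)²/18.46 = 33.7987
df = 3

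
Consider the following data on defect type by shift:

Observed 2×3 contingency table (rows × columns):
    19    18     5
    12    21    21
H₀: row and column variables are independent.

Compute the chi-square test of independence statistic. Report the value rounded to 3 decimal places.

Row totals [42, 54], col totals [31, 39, 26], n=96
χ² = (19−13.56)²/13.56 + (18−17.06)²/17.06 + (5−11.38)²/11.38 + (12−17.44)²/17.44 + (21−21.94)²/21.94 + (21−14.62)²/14.62 = 10.3188
df = 2

test statistic = 10.319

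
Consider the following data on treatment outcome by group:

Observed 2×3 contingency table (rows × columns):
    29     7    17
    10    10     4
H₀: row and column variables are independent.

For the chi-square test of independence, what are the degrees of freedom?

df = (r−1)(c−1) = (2−1)·(3−1) = 2

degrees of freedom = 2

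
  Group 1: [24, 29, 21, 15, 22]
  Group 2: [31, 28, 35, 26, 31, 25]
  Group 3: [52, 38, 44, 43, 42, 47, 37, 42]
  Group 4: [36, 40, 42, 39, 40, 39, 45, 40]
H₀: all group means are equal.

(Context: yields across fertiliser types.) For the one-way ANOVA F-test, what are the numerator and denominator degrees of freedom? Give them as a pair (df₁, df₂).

k = 4 groups, N = 27 total
df = (k−1, N−k) = (4−1, 27−4) = (3, 23)

degrees of freedom = [3, 23]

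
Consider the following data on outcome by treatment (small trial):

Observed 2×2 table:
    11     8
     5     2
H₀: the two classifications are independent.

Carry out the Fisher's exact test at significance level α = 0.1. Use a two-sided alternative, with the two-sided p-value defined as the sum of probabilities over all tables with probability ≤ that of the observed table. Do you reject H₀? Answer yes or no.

Margins: r₁=19, r₂=7, c₁=16, c₂=10, n=26
p_obs = C(19,11)·C(7,5)/C(26,16); sum pmf over tables with pmf ≤ p_obs
p-value (two-sided) = 0.66798
At α=0.1: p ≥ α → fail to reject H₀

reject H₀: no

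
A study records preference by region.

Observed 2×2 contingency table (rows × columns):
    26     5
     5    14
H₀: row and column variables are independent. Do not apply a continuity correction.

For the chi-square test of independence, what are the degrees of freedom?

df = (r−1)(c−1) = (2−1)·(2−1) = 1

degrees of freedom = 1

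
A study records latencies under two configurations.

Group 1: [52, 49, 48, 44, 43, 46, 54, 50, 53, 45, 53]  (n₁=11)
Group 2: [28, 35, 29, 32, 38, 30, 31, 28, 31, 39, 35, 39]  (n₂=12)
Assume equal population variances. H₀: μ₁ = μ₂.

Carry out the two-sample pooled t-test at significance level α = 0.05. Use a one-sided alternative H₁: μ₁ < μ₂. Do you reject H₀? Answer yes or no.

reject H₀: no

x̄₁=48.818, s₁=3.920, n₁=11
x̄₂=32.917, s₂=4.144, n₂=12
s_p² = [10·3.920² + 11·4.144²]/21 = 16.3120
SE = √(s_p²·(1/11+1/12)) = 1.6859
t = (48.818−32.917)/1.6859 = 9.4321
df = 21
p-value (one-sided, H₁ less) = 1.00000
At α=0.05: p ≥ α → fail to reject H₀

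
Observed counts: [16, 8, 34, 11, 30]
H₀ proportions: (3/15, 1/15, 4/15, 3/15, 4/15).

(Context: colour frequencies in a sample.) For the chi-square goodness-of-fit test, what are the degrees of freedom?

degrees of freedom = 4

df = k − 1 = 5 − 1 = 4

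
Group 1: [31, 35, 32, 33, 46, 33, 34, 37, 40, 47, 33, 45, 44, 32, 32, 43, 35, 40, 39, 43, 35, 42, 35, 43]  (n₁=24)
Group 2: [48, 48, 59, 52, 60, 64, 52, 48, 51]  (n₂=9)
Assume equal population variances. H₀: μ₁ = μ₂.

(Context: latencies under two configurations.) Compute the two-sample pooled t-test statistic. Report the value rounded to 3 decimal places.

test statistic = -7.450

x̄₁=37.875, s₁=5.169, n₁=24
x̄₂=53.556, s₂=5.961, n₂=9
s_p² = [23·5.169² + 8·5.961²]/31 = 28.9951
SE = √(s_p²·(1/24+1/9)) = 2.1047
t = (37.875−53.556)/2.1047 = -7.4502
df = 31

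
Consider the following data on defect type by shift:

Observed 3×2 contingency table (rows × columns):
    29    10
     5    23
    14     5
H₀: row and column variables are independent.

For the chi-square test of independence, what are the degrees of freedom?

df = (r−1)(c−1) = (3−1)·(2−1) = 2

degrees of freedom = 2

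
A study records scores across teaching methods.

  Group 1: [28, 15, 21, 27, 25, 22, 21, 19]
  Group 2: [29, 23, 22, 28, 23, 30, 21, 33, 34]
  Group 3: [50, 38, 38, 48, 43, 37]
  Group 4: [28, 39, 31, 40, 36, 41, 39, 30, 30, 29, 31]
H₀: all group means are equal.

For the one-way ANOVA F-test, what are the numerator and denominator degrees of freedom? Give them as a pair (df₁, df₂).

degrees of freedom = [3, 30]

k = 4 groups, N = 34 total
df = (k−1, N−k) = (4−1, 34−4) = (3, 30)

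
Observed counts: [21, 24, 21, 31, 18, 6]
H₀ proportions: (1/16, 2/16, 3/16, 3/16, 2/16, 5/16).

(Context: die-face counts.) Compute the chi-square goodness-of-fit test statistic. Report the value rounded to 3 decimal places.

test statistic = 59.566

n = 121; E_i = n·p_i = [7.56, 15.12, 22.69, 22.69, 15.12, 37.81]
χ² = (21−7.56)²/7.56 + (24−15.12)²/15.12 + (21−22.69)²/22.69 + (31−22.69)²/22.69 + (18−15.12)²/15.12 + (6−37.81)²/37.81 = 59.5664
df = 5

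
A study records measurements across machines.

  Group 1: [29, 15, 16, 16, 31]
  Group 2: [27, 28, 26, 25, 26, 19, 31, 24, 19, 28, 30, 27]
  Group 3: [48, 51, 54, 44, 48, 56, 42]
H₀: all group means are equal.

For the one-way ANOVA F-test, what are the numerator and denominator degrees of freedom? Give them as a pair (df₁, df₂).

degrees of freedom = [2, 21]

k = 3 groups, N = 24 total
df = (k−1, N−k) = (3−1, 24−3) = (2, 21)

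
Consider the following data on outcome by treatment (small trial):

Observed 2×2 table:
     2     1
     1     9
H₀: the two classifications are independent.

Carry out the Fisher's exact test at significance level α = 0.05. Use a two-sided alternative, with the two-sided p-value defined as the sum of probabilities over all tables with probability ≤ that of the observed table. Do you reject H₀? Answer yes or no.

Margins: r₁=3, r₂=10, c₁=3, c₂=10, n=13
p_obs = C(3,2)·C(10,1)/C(13,3); sum pmf over tables with pmf ≤ p_obs
p-value (two-sided) = 0.10839
At α=0.05: p ≥ α → fail to reject H₀

reject H₀: no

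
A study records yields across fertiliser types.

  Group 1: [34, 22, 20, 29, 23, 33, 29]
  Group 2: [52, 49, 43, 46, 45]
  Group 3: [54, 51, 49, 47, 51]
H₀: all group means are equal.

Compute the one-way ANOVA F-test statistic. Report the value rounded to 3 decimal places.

test statistic = 52.284

Group means [27.14, 47.00, 50.40], grand mean 39.824
SSB = Σnᵢ(x̄ᵢ−x̄)² = 1942.413; SSW = ΣΣ(x−x̄ᵢ)² = 260.057
MSB = 1942.413/2 = 971.2067; MSW = 260.057/14 = 18.5755
F = MSB/MSW = 52.2843
df = (2, 14)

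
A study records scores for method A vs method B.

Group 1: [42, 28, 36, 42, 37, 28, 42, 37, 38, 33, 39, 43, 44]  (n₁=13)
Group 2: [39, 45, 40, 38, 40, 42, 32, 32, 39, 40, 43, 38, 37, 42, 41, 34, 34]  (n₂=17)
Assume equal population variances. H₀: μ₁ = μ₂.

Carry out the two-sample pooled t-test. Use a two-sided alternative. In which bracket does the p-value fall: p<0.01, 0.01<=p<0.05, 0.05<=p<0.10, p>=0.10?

p-value bracket: p>=0.10

x̄₁=37.615, s₁=5.316, n₁=13
x̄₂=38.588, s₂=3.776, n₂=17
s_p² = [12·5.316² + 16·3.776²]/28 = 20.2569
SE = √(s_p²·(1/13+1/17)) = 1.6583
t = (37.615−38.588)/1.6583 = -0.5867
df = 28
p-value (two-sided) = 0.56213
→ bracket: p>=0.10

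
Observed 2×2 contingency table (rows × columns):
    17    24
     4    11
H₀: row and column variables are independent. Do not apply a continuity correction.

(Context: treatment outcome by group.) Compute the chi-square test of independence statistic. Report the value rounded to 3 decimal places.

Row totals [41, 15], col totals [21, 35], n=56
χ² = (17−15.38)²/15.38 + (24−25.62)²/25.62 + (4−5.62)²/5.62 + (11−9.38)²/9.38 = 1.0259
df = 1

test statistic = 1.026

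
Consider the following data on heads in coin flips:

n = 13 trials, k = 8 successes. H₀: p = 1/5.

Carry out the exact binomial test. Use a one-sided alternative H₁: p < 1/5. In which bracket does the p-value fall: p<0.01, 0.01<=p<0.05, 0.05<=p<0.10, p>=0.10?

p-value bracket: p>=0.10

Exact binomial: n=13, k=8, p₀=1/5=0.2000
P(X≤8) from Σ C(n,i)·p₀^i·(1−p₀)^(n−i)
p-value (one-sided, H₁ less) = 0.99983
→ bracket: p>=0.10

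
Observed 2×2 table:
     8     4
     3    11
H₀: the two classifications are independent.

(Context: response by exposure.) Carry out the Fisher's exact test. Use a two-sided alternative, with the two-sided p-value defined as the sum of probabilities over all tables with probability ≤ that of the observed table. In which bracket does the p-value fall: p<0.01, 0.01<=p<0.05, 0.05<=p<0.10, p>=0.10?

Margins: r₁=12, r₂=14, c₁=11, c₂=15, n=26
p_obs = C(12,8)·C(14,3)/C(26,11); sum pmf over tables with pmf ≤ p_obs
p-value (two-sided) = 0.04474
→ bracket: 0.01<=p<0.05

p-value bracket: 0.01<=p<0.05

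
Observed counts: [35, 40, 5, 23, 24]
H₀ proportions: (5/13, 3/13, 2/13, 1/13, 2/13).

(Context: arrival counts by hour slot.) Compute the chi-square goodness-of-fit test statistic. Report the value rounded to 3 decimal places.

n = 127; E_i = n·p_i = [48.85, 29.31, 19.54, 9.77, 19.54]
χ² = (35−48.85)²/48.85 + (40−29.31)²/29.31 + (5−19.54)²/19.54 + (23−9.77)²/9.77 + (24−19.54)²/19.54 = 37.5814
df = 4

test statistic = 37.581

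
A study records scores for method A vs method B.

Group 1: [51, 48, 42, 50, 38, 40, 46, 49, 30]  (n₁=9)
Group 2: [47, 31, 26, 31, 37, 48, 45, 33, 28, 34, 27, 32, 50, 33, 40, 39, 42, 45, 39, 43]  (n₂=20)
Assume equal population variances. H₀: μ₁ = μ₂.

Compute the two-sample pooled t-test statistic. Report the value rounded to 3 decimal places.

x̄₁=43.778, s₁=6.906, n₁=9
x̄₂=37.500, s₂=7.366, n₂=20
s_p² = [8·6.906² + 19·7.366²]/27 = 52.3169
SE = √(s_p²·(1/9+1/20)) = 2.9032
t = (43.778−37.500)/2.9032 = 2.1623
df = 27

test statistic = 2.162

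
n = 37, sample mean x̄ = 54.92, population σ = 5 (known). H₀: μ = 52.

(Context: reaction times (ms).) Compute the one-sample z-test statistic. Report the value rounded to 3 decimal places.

test statistic = 3.552

SE = σ/√n = 5/√37 = 0.8220
z = (x̄−μ₀)/SE = (54.92−52)/0.8220 = 3.5523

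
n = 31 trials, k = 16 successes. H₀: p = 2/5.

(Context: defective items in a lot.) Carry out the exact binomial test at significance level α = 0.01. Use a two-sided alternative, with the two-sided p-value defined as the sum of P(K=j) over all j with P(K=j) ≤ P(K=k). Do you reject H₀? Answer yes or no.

reject H₀: no

Exact binomial: n=31, k=16, p₀=2/5=0.4000
P(X=j) = C(n,j)·p₀^j·(1−p₀)^(n−j); p = Σ P(X=j) over j with P(X=j) ≤ P(X=16)
p-value (two-sided) = 0.20220
At α=0.01: p ≥ α → fail to reject H₀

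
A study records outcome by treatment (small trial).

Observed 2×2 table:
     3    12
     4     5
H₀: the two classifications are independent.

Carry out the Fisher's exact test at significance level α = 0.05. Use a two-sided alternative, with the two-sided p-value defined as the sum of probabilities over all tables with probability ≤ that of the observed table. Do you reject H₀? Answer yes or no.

reject H₀: no

Margins: r₁=15, r₂=9, c₁=7, c₂=17, n=24
p_obs = C(15,3)·C(9,4)/C(24,7); sum pmf over tables with pmf ≤ p_obs
p-value (two-sided) = 0.35636
At α=0.05: p ≥ α → fail to reject H₀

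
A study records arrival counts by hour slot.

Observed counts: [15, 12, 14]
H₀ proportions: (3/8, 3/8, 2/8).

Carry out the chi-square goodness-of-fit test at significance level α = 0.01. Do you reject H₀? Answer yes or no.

reject H₀: no

n = 41; E_i = n·p_i = [15.38, 15.38, 10.25]
χ² = (15−15.38)²/15.38 + (12−15.38)²/15.38 + (14−10.25)²/10.25 = 2.1220
df = 2
p-value (upper-tail) = 0.34612
At α=0.01: p ≥ α → fail to reject H₀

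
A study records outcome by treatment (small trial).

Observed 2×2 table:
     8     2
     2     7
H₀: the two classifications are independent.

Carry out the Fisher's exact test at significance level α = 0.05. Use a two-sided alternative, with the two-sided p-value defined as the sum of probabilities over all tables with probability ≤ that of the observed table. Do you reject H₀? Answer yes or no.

reject H₀: yes

Margins: r₁=10, r₂=9, c₁=10, c₂=9, n=19
p_obs = C(10,8)·C(9,2)/C(19,10); sum pmf over tables with pmf ≤ p_obs
p-value (two-sided) = 0.02301
At α=0.05: p < α → reject H₀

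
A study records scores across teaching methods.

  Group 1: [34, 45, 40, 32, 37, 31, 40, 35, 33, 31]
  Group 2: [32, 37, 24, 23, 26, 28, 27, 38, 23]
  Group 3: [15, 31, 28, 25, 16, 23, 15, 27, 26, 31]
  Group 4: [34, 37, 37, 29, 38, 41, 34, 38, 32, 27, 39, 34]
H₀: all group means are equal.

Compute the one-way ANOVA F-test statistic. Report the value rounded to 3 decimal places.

test statistic = 12.364

Group means [35.80, 28.67, 23.70, 35.00], grand mean 31.049
SSB = Σnᵢ(x̄ᵢ−x̄)² = 1004.202; SSW = ΣΣ(x−x̄ᵢ)² = 1001.700
MSB = 1004.202/3 = 334.7341; MSW = 1001.700/37 = 27.0730
F = MSB/MSW = 12.3641
df = (3, 37)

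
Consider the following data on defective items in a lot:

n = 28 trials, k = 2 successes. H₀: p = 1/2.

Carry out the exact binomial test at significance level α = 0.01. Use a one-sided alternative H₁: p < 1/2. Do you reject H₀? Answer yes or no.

reject H₀: yes

Exact binomial: n=28, k=2, p₀=1/2=0.5000
P(X≤2) from Σ C(n,i)·p₀^i·(1−p₀)^(n−i)
p-value (one-sided, H₁ less) = 0.00000
At α=0.01: p < α → reject H₀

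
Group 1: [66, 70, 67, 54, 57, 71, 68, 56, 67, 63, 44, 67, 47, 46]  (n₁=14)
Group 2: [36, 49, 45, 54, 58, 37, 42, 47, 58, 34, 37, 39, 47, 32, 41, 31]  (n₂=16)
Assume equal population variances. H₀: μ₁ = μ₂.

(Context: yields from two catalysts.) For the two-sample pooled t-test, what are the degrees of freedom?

df = n₁ + n₂ − 2 = 14 + 16 − 2 = 28

degrees of freedom = 28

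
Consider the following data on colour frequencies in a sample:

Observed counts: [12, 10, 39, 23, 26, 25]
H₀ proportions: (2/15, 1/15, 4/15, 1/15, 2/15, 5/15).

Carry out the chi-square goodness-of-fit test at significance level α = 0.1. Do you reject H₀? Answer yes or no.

reject H₀: yes

n = 135; E_i = n·p_i = [18.00, 9.00, 36.00, 9.00, 18.00, 45.00]
χ² = (12−18.00)²/18.00 + (10−9.00)²/9.00 + (39−36.00)²/36.00 + (23−9.00)²/9.00 + (26−18.00)²/18.00 + (25−45.00)²/45.00 = 36.5833
df = 5
p-value (upper-tail) = 0.00000
At α=0.1: p < α → reject H₀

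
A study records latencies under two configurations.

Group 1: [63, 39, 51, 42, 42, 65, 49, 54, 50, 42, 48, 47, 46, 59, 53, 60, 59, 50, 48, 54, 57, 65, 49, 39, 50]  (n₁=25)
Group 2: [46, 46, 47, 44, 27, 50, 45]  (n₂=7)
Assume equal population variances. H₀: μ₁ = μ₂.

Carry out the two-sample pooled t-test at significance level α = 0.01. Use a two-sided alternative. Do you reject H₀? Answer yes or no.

reject H₀: no

x̄₁=51.240, s₁=7.645, n₁=25
x̄₂=43.571, s₂=7.547, n₂=7
s_p² = [24·7.645² + 6·7.547²]/30 = 58.1425
SE = √(s_p²·(1/25+1/7)) = 3.2606
t = (51.240−43.571)/3.2606 = 2.3519
df = 30
p-value (two-sided) = 0.02544
At α=0.01: p ≥ α → fail to reject H₀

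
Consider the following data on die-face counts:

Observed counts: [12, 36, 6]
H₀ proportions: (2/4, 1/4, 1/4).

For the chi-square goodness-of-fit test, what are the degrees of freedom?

df = k − 1 = 3 − 1 = 2

degrees of freedom = 2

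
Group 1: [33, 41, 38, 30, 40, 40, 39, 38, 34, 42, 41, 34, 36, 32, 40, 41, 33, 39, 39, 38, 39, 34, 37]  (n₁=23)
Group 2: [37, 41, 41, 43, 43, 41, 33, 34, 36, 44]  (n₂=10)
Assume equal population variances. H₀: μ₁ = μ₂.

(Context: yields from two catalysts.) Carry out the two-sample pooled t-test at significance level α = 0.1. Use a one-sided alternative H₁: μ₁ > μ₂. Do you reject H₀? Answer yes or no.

reject H₀: no

x̄₁=37.304, s₁=3.377, n₁=23
x̄₂=39.300, s₂=3.974, n₂=10
s_p² = [22·3.377² + 9·3.974²]/31 = 12.6764
SE = √(s_p²·(1/23+1/10)) = 1.3486
t = (37.304−39.300)/1.3486 = -1.4798
df = 31
p-value (one-sided, H₁ greater) = 0.92549
At α=0.1: p ≥ α → fail to reject H₀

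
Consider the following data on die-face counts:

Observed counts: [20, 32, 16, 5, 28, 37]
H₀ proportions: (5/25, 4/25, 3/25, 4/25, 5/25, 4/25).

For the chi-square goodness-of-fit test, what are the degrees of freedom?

df = k − 1 = 6 − 1 = 5

degrees of freedom = 5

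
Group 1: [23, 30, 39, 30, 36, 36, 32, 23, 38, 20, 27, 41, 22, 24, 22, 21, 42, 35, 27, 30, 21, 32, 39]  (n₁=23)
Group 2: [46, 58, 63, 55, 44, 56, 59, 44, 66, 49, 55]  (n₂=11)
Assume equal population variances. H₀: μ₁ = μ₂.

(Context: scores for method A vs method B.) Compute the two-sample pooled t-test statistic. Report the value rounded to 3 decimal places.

x̄₁=30.000, s₁=7.192, n₁=23
x̄₂=54.091, s₂=7.489, n₂=11
s_p² = [22·7.192² + 10·7.489²]/32 = 53.0909
SE = √(s_p²·(1/23+1/11)) = 2.6711
t = (30.000−54.091)/2.6711 = -9.0191
df = 32

test statistic = -9.019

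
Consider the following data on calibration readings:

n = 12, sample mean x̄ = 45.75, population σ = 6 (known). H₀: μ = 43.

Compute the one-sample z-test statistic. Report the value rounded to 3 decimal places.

SE = σ/√n = 6/√12 = 1.7321
z = (x̄−μ₀)/SE = (45.75−43)/1.7321 = 1.5877

test statistic = 1.588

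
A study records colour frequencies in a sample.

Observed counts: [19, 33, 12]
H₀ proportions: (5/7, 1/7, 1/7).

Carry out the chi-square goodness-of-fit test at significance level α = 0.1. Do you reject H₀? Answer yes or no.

n = 64; E_i = n·p_i = [45.71, 9.14, 9.14]
χ² = (19−45.71)²/45.71 + (33−9.14)²/9.14 + (12−9.14)²/9.14 = 78.7563
df = 2
p-value (upper-tail) = 0.00000
At α=0.1: p < α → reject H₀

reject H₀: yes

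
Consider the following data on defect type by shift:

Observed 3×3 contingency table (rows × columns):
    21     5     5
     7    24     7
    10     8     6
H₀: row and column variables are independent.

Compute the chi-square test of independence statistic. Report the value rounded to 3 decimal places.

test statistic = 20.577

Row totals [31, 38, 24], col totals [38, 37, 18], n=93
χ² = (21−12.67)²/12.67 + (5−12.33)²/12.33 + (5−6.00)²/6.00 + (7−15.53)²/15.53 + (24−15.12)²/15.12 + (7−7.35)²/7.35 + (10−9.81)²/9.81 + (8−9.55)²/9.55 + (6−4.65)²/4.65 = 20.5772
df = 4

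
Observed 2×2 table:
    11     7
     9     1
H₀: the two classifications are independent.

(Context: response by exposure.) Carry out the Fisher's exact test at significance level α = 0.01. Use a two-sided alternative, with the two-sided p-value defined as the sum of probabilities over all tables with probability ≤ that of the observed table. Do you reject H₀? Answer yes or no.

reject H₀: no

Margins: r₁=18, r₂=10, c₁=20, c₂=8, n=28
p_obs = C(18,11)·C(10,9)/C(28,20); sum pmf over tables with pmf ≤ p_obs
p-value (two-sided) = 0.19368
At α=0.01: p ≥ α → fail to reject H₀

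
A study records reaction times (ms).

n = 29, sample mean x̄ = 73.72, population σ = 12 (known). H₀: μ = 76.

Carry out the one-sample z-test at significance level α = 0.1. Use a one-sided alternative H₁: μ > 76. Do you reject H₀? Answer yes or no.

SE = σ/√n = 12/√29 = 2.2283
z = (x̄−μ₀)/SE = (73.72−76)/2.2283 = -1.0232
p-value (one-sided, H₁ greater) = 0.84689
At α=0.1: p ≥ α → fail to reject H₀

reject H₀: no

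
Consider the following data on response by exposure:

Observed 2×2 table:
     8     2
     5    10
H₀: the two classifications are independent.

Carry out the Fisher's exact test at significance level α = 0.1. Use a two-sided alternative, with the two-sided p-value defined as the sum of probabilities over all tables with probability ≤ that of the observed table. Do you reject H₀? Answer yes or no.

Margins: r₁=10, r₂=15, c₁=13, c₂=12, n=25
p_obs = C(10,8)·C(15,5)/C(25,13); sum pmf over tables with pmf ≤ p_obs
p-value (two-sided) = 0.04141
At α=0.1: p < α → reject H₀

reject H₀: yes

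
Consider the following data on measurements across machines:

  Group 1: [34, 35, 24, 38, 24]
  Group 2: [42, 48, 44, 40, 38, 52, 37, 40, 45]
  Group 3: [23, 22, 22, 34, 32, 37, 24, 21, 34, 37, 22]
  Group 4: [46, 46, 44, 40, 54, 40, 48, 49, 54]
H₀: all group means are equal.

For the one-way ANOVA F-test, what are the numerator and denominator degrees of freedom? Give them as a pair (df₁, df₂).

k = 4 groups, N = 34 total
df = (k−1, N−k) = (4−1, 34−4) = (3, 30)

degrees of freedom = [3, 30]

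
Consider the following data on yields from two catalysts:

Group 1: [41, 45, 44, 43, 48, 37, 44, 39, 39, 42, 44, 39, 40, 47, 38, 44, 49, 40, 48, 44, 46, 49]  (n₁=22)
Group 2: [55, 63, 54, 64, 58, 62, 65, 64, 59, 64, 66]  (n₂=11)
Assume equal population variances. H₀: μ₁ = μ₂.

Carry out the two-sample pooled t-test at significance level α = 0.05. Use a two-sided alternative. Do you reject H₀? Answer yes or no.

x̄₁=43.182, s₁=3.699, n₁=22
x̄₂=61.273, s₂=4.125, n₂=11
s_p² = [21·3.699² + 10·4.125²]/31 = 14.7566
SE = √(s_p²·(1/22+1/11)) = 1.4185
t = (43.182−61.273)/1.4185 = -12.7532
df = 31
p-value (two-sided) = 0.00000
At α=0.05: p < α → reject H₀

reject H₀: yes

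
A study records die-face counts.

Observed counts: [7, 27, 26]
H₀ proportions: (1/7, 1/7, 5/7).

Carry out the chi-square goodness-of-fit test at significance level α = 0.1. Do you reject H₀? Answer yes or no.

n = 60; E_i = n·p_i = [8.57, 8.57, 42.86]
χ² = (7−8.57)²/8.57 + (27−8.57)²/8.57 + (26−42.86)²/42.86 = 46.5400
df = 2
p-value (upper-tail) = 0.00000
At α=0.1: p < α → reject H₀

reject H₀: yes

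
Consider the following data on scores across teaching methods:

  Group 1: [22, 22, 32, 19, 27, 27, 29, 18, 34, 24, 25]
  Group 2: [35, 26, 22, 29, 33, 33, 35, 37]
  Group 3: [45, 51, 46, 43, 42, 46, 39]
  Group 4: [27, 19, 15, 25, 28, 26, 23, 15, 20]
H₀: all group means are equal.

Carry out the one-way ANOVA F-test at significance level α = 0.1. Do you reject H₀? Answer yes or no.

reject H₀: yes

Group means [25.36, 31.25, 44.57, 22.00], grand mean 29.686
SSB = Σnᵢ(x̄ᵢ−x̄)² = 2307.783; SSW = ΣΣ(x−x̄ᵢ)² = 725.760
MSB = 2307.783/3 = 769.2610; MSW = 725.760/31 = 23.4116
F = MSB/MSW = 32.8581
df = (3, 31)
p-value (upper-tail) = 0.00000
At α=0.1: p < α → reject H₀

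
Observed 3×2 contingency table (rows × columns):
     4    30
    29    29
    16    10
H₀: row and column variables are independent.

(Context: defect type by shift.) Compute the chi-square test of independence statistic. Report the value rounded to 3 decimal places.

test statistic = 18.406

Row totals [34, 58, 26], col totals [49, 69], n=118
χ² = (4−14.12)²/14.12 + (30−19.88)²/19.88 + (29−24.08)²/24.08 + (29−33.92)²/33.92 + (16−10.80)²/10.80 + (10−15.20)²/15.20 = 18.4059
df = 2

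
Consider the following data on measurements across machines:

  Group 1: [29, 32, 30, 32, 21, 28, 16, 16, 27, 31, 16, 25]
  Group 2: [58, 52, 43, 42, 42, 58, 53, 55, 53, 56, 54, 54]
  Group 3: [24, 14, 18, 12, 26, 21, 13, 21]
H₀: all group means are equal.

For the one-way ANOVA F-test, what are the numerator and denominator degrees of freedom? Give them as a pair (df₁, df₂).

degrees of freedom = [2, 29]

k = 3 groups, N = 32 total
df = (k−1, N−k) = (3−1, 32−3) = (2, 29)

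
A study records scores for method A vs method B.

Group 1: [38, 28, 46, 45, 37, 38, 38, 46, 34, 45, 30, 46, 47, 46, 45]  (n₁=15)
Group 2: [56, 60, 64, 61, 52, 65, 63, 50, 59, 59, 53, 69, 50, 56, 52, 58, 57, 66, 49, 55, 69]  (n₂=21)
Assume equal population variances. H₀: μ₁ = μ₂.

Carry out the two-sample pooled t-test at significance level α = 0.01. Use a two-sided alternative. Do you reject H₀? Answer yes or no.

reject H₀: yes

x̄₁=40.600, s₁=6.345, n₁=15
x̄₂=58.238, s₂=6.139, n₂=21
s_p² = [14·6.345² + 20·6.139²]/34 = 38.7473
SE = √(s_p²·(1/15+1/21)) = 2.1043
t = (40.600−58.238)/2.1043 = -8.3818
df = 34
p-value (two-sided) = 0.00000
At α=0.01: p < α → reject H₀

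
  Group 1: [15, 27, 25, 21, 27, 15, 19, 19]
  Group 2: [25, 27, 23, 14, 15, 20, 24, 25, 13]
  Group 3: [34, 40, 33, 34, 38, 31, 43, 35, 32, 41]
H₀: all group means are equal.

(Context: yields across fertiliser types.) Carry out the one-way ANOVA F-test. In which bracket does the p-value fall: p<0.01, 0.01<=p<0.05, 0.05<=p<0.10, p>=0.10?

p-value bracket: p<0.01

Group means [21.00, 20.67, 36.10], grand mean 26.481
SSB = Σnᵢ(x̄ᵢ−x̄)² = 1469.841; SSW = ΣΣ(x−x̄ᵢ)² = 550.900
MSB = 1469.841/2 = 734.9204; MSW = 550.900/24 = 22.9542
F = MSB/MSW = 32.0169
df = (2, 24)
p-value (upper-tail) = 0.00000
→ bracket: p<0.01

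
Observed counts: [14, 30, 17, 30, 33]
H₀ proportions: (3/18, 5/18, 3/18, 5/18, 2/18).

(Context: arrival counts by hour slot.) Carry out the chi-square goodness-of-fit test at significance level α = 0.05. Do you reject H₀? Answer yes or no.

reject H₀: yes

n = 124; E_i = n·p_i = [20.67, 34.44, 20.67, 34.44, 13.78]
χ² = (14−20.67)²/20.67 + (30−34.44)²/34.44 + (17−20.67)²/20.67 + (30−34.44)²/34.44 + (33−13.78)²/13.78 = 30.7661
df = 4
p-value (upper-tail) = 0.00000
At α=0.05: p < α → reject H₀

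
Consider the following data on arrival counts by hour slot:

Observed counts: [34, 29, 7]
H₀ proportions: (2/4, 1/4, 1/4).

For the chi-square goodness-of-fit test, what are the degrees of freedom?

df = k − 1 = 3 − 1 = 2

degrees of freedom = 2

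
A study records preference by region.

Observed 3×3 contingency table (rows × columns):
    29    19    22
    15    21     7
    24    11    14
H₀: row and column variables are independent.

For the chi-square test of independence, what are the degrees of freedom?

degrees of freedom = 4

df = (r−1)(c−1) = (3−1)·(3−1) = 4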